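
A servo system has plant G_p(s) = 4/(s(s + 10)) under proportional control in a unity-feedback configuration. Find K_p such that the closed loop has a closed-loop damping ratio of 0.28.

K_p = 79.7

Closed-loop characteristic equation: s² + 10s + K_p·4 = 0.
So ω_n = √(4K_p) and 2ζω_n = 10, giving ζ = 10/(2√(4K_p)).
Setting ζ = 0.28: √(4K_p) = 10/(2·0.28) = 17.86, so K_p = 318.9/4 = 79.7.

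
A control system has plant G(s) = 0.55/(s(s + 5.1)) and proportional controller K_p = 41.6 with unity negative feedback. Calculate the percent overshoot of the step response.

The closed-loop denominator s² + 5.1s + 22.88 gives ω_n = √22.88 = 4.783 and ζ = 5.1/(2ω_n) = 0.5331.
%OS = 100·exp(−πζ/√(1−ζ²)) = 100·exp(−π·0.5331/√0.7158) = 13.8%.

13.8%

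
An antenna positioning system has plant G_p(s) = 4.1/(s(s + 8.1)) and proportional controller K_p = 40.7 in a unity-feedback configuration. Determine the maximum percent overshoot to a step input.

From 1 + K_pG_p(s) = 0: s² + 8.1s + 166.9 = 0 ⇒ ω_n = 12.92, ζ = 0.3135.
%OS = 100·exp(−πζ/√(1−ζ²)) = 100·exp(−π·0.3135/√0.9017) = 35.4%.

35.4%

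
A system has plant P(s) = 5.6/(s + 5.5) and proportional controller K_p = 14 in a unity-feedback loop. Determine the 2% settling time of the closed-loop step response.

T_s ≈ 0.0477 s

Closed-loop transfer function: T(s) = K_p·P(s)/(1 + K_p·P(s)) = 78.4/(s + 5.5 + 78.4) = 78.4/(s + 83.9).
Time constant τ = 1/83.9 = 0.01192 s, so the 2% settling time is about 4τ = 0.0477 s.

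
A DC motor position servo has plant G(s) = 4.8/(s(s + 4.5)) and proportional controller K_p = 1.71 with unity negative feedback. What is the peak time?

From 1 + K_pG(s) = 0: s² + 4.5s + 8.208 = 0 ⇒ ω_n = 2.865, ζ = 0.7854.
Damped frequency ω_d = ω_n√(1−ζ²) = 1.774 rad/s, so peak time T_p = π/ω_d = 1.77 s.

T_p = 1.77 s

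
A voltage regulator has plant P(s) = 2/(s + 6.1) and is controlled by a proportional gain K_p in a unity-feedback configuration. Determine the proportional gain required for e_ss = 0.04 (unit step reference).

The loop is type 0, so e_ss(step) = 1/(1 + K_pos) with K_pos = K_p·P(0).
P(0) = 0.3279. Require 1/(1 + K_p·0.3279) = 0.04, so 1 + 0.3279·K_p = 25.
K_p = (25 − 1)/0.3279 = 73.2.

K_p = 73.2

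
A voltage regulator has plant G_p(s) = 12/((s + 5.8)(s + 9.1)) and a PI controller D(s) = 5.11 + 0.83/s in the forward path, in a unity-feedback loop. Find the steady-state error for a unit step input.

The open loop D(s)G_p(s) has a pole at the origin (type 1), so the static position error constant is infinite and e_ss = 1/(1+∞) = 0.

0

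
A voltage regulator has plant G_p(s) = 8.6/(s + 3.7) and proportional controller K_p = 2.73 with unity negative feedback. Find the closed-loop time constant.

Closed-loop transfer function: T(s) = K_p·G_p(s)/(1 + K_p·G_p(s)) = 23.48/(s + 3.7 + 23.48) = 23.48/(s + 27.18).
Time constant τ = 1/27.18 = 0.0368 s.

τ = 0.0368 s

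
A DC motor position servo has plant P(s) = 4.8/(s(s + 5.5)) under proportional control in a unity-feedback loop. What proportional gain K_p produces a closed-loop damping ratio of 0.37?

K_p = 11.5

Closed-loop characteristic equation: s² + 5.5s + K_p·4.8 = 0.
So ω_n = √(4.8K_p) and 2ζω_n = 5.5, giving ζ = 5.5/(2√(4.8K_p)).
Setting ζ = 0.37: √(4.8K_p) = 5.5/(2·0.37) = 7.432, so K_p = 55.24/4.8 = 11.5.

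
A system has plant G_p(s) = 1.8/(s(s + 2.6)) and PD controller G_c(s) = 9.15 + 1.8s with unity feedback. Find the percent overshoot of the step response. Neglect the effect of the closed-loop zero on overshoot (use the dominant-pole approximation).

Forward path: (9.15 + 1.8s)·1.8/(s(s+2.6)). The closed-loop characteristic equation is s² + (2.6 + 1.8·1.8)s + 1.8·9.15 = 0.
That is s² + 5.84s + 16.47 = 0, so ω_n = 4.058 rad/s and ζ = 5.84/(2·4.058) = 0.7195.
%OS = 100·exp(−πζ/√(1−ζ²)) = 3.86%.

3.86%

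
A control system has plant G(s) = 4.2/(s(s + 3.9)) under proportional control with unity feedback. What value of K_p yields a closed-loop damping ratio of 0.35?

K_p = 7.39

Closed-loop characteristic equation: s² + 3.9s + K_p·4.2 = 0.
So ω_n = √(4.2K_p) and 2ζω_n = 3.9, giving ζ = 3.9/(2√(4.2K_p)).
Setting ζ = 0.35: √(4.2K_p) = 3.9/(2·0.35) = 5.571, so K_p = 31.04/4.2 = 7.39.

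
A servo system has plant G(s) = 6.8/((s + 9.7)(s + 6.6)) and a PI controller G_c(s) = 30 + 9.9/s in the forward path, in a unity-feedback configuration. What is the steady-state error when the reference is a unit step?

0

The open loop G_c(s)G(s) has a pole at the origin (type 1), so the static position error constant is infinite and e_ss = 1/(1+∞) = 0.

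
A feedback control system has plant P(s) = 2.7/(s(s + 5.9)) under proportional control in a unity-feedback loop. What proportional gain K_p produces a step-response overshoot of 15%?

K_p = 12.1

From %OS = 100·exp(−πζ/√(1−ζ²)) = 15%, ζ = −ln(0.15)/√(π²+ln²(0.15)) = 0.5169.
Characteristic equation s² + 5.9s + 2.7K_p = 0 gives ζ = 5.9/(2√(2.7K_p)).
Setting ζ = 0.5169: √(2.7K_p) = 5.9/(2·0.5169) = 5.707, so K_p = 32.57/2.7 = 12.1.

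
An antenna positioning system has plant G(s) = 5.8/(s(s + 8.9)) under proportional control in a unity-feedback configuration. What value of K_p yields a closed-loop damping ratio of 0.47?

K_p = 15.5

Closed-loop characteristic equation: s² + 8.9s + K_p·5.8 = 0.
So ω_n = √(5.8K_p) and 2ζω_n = 8.9, giving ζ = 8.9/(2√(5.8K_p)).
Setting ζ = 0.47: √(5.8K_p) = 8.9/(2·0.47) = 9.468, so K_p = 89.64/5.8 = 15.5.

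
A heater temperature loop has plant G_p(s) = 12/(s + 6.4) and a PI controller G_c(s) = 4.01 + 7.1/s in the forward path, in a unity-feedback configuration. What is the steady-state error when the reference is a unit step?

The open loop G_c(s)G_p(s) has a pole at the origin (type 1), so the static position error constant is infinite and e_ss = 1/(1+∞) = 0.

0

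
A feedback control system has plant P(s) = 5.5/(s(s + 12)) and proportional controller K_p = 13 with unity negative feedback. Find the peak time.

Closed-loop characteristic equation: s² + 12s + 71.5 = 0, so ω_n = 8.456 rad/s and ζ = 12/(2·8.456) = 0.7096.
Damped frequency ω_d = ω_n√(1−ζ²) = 5.958 rad/s, so peak time T_p = π/ω_d = 0.527 s.

T_p = 0.527 s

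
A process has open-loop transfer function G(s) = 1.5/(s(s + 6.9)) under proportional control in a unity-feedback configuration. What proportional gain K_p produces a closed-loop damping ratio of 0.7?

Closed-loop characteristic equation: s² + 6.9s + K_p·1.5 = 0.
So ω_n = √(1.5K_p) and 2ζω_n = 6.9, giving ζ = 6.9/(2√(1.5K_p)).
Setting ζ = 0.7: √(1.5K_p) = 6.9/(2·0.7) = 4.929, so K_p = 24.29/1.5 = 16.2.

K_p = 16.2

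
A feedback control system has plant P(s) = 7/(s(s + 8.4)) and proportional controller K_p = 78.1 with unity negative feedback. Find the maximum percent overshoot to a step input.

56.3%

Closed-loop characteristic equation: s² + 8.4s + 546.7 = 0, so ω_n = 23.38 rad/s and ζ = 8.4/(2·23.38) = 0.1796.
%OS = 100·exp(−πζ/√(1−ζ²)) = 100·exp(−π·0.1796/√0.9677) = 56.3%.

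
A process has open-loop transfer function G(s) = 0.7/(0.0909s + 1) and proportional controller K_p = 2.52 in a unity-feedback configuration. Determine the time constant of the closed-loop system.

τ = 0.0329 s

Closed loop: T(s) = K_p·G/(1+K_p·G) = 1.764/(0.0909s + 1 + 1.764), with pole at s = −(1 + 1.764)/0.0909 = −30.41.
Closed-loop time constant τ = 1/30.41 = 0.0329 s.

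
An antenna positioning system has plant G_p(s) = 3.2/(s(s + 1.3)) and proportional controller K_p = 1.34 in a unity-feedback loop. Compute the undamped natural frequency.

The closed-loop denominator is s(s+1.3) + 1.34·3.2 = s² + 1.3s + 4.288.
So ω_n² = 4.288 ⇒ ω_n = 2.071 rad/s, and ζ = 1.3/(2ω_n) = 0.314.

ω_n = 2.07 rad/s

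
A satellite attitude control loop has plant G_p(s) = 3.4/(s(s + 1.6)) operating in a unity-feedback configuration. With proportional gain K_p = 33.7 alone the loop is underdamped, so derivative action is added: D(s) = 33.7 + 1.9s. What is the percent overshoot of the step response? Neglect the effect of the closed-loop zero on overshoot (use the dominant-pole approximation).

27.9%

Forward path: (33.7 + 1.9s)·3.4/(s(s+1.6)). The closed-loop characteristic equation is s² + (1.6 + 3.4·1.9)s + 3.4·33.7 = 0.
That is s² + 8.06s + 114.6 = 0, so ω_n = 10.7 rad/s and ζ = 8.06/(2·10.7) = 0.3765.
%OS = 100·exp(−πζ/√(1−ζ²)) = 27.9%.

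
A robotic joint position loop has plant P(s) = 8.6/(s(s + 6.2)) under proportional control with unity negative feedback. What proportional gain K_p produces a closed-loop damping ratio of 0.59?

Closed-loop characteristic equation: s² + 6.2s + K_p·8.6 = 0.
So ω_n = √(8.6K_p) and 2ζω_n = 6.2, giving ζ = 6.2/(2√(8.6K_p)).
Setting ζ = 0.59: √(8.6K_p) = 6.2/(2·0.59) = 5.254, so K_p = 27.61/8.6 = 3.21.

K_p = 3.21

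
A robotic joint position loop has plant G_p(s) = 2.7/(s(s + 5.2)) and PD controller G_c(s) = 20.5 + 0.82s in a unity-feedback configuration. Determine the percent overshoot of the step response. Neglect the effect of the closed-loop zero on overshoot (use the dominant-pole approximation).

16.4%

Forward path: (20.5 + 0.82s)·2.7/(s(s+5.2)). The closed-loop characteristic equation is s² + (5.2 + 2.7·0.82)s + 2.7·20.5 = 0.
That is s² + 7.414s + 55.35 = 0, so ω_n = 7.44 rad/s and ζ = 7.414/(2·7.44) = 0.4983.
%OS = 100·exp(−πζ/√(1−ζ²)) = 16.4%.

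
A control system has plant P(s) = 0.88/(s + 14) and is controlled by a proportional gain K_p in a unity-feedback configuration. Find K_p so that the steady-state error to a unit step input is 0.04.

Steady-state error for a unit step on this type-0 loop is 1/(1 + K_p·P(0)).
P(0) = 0.06286. Require 1/(1 + K_p·0.06286) = 0.04, so 1 + 0.06286·K_p = 25.
K_p = (25 − 1)/0.06286 = 382.

K_p = 382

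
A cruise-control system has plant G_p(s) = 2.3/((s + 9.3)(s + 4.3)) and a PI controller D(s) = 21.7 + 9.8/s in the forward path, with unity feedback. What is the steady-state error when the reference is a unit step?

The open loop D(s)G_p(s) has a pole at the origin (type 1), so the static position error constant is infinite and e_ss = 1/(1+∞) = 0.

0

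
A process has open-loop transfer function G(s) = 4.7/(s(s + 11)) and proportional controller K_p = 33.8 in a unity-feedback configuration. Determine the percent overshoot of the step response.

21.8%

Closed-loop characteristic equation: s² + 11s + 158.9 = 0, so ω_n = 12.6 rad/s and ζ = 11/(2·12.6) = 0.4364.
%OS = 100·exp(−πζ/√(1−ζ²)) = 100·exp(−π·0.4364/√0.8096) = 21.8%.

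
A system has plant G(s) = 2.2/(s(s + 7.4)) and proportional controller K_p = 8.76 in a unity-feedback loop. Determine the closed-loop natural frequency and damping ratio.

1 + K_p·G(s) = 0 gives s² + 7.4s + 19.27 = 0.
Matching s² + 2ζω_n s + ω_n²: ω_n = √19.27 = 4.39 rad/s and 2ζω_n = 7.4, so ζ = 7.4/(2·4.39) = 0.843.

ω_n = 4.39 rad/s, ζ = 0.843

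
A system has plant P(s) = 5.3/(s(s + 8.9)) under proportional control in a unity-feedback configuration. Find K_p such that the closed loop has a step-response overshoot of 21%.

K_p = 18.9

From %OS = 100·exp(−πζ/√(1−ζ²)) = 21%, ζ = −ln(0.21)/√(π²+ln²(0.21)) = 0.4449.
Characteristic equation s² + 8.9s + 5.3K_p = 0 gives ζ = 8.9/(2√(5.3K_p)).
Setting ζ = 0.4449: √(5.3K_p) = 8.9/(2·0.4449) = 10, so K_p = 100/5.3 = 18.9.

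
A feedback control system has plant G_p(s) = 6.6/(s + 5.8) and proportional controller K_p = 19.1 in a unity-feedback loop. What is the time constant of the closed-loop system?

Closed-loop transfer function: T(s) = K_p·G_p(s)/(1 + K_p·G_p(s)) = 126.1/(s + 5.8 + 126.1) = 126.1/(s + 131.9).
Time constant τ = 1/131.9 = 0.00758 s.

τ = 0.00758 s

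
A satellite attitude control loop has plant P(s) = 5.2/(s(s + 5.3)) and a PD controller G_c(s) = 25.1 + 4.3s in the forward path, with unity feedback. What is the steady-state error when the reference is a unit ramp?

The loop has one pole at the origin (type 1). Velocity error constant K_v = lim_{s→0} s·G_c(s)P(s) = 25.1·5.2/5.3 = 24.63.
Steady-state error to a unit ramp: e_ss = 1/K_v = 0.0406.

0.0406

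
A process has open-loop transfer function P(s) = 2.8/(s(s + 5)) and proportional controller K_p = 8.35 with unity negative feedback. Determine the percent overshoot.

From 1 + K_pP(s) = 0: s² + 5s + 23.38 = 0 ⇒ ω_n = 4.835, ζ = 0.517.
%OS = 100·exp(−πζ/√(1−ζ²)) = 100·exp(−π·0.517/√0.7327) = 15%.

15%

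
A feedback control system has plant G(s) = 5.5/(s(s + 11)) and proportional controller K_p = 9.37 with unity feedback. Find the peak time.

Closed-loop characteristic equation: s² + 11s + 51.53 = 0, so ω_n = 7.179 rad/s and ζ = 11/(2·7.179) = 0.7661.
Damped frequency ω_d = ω_n√(1−ζ²) = 4.614 rad/s, so peak time T_p = π/ω_d = 0.681 s.

T_p = 0.681 s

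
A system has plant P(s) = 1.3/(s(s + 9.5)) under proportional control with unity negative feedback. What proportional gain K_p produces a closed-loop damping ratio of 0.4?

Closed-loop characteristic equation: s² + 9.5s + K_p·1.3 = 0.
So ω_n = √(1.3K_p) and 2ζω_n = 9.5, giving ζ = 9.5/(2√(1.3K_p)).
Setting ζ = 0.4: √(1.3K_p) = 9.5/(2·0.4) = 11.88, so K_p = 141/1.3 = 108.

K_p = 108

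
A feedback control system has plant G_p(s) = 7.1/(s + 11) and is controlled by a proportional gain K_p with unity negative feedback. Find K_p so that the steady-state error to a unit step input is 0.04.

For a type-0 loop with proportional control, e_ss = 1/(1 + K_p·G_p(0)).
G_p(0) = 0.6455. Require 1/(1 + K_p·0.6455) = 0.04, so 1 + 0.6455·K_p = 25.
K_p = (25 − 1)/0.6455 = 37.2.

K_p = 37.2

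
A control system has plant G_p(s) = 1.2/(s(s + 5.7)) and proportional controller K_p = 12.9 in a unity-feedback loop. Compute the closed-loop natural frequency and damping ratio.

1 + K_p·G_p(s) = 0 gives s² + 5.7s + 15.48 = 0.
Matching s² + 2ζω_n s + ω_n²: ω_n = √15.48 = 3.934 rad/s and 2ζω_n = 5.7, so ζ = 5.7/(2·3.934) = 0.724.

ω_n = 3.93 rad/s, ζ = 0.724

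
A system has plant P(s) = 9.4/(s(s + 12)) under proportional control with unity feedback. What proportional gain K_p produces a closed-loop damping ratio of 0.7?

Closed-loop characteristic equation: s² + 12s + K_p·9.4 = 0.
So ω_n = √(9.4K_p) and 2ζω_n = 12, giving ζ = 12/(2√(9.4K_p)).
Setting ζ = 0.7: √(9.4K_p) = 12/(2·0.7) = 8.571, so K_p = 73.47/9.4 = 7.82.

K_p = 7.82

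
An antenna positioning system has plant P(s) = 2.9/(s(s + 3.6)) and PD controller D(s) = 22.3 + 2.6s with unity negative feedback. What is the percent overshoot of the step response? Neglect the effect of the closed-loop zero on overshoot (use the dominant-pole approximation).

Forward path: (22.3 + 2.6s)·2.9/(s(s+3.6)). The closed-loop characteristic equation is s² + (3.6 + 2.9·2.6)s + 2.9·22.3 = 0.
That is s² + 11.14s + 64.67 = 0, so ω_n = 8.042 rad/s and ζ = 11.14/(2·8.042) = 0.6926.
%OS = 100·exp(−πζ/√(1−ζ²)) = 4.9%.

4.9%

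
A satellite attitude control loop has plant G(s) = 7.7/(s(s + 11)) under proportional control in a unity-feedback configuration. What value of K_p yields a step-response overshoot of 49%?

K_p = 80.1

From %OS = 100·exp(−πζ/√(1−ζ²)) = 49%, ζ = −ln(0.49)/√(π²+ln²(0.49)) = 0.2214.
Characteristic equation s² + 11s + 7.7K_p = 0 gives ζ = 11/(2√(7.7K_p)).
Setting ζ = 0.2214: √(7.7K_p) = 11/(2·0.2214) = 24.84, so K_p = 617/7.7 = 80.1.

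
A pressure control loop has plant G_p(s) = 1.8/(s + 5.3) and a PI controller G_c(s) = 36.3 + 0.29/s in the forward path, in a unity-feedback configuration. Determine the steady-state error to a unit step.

0

The open loop G_c(s)G_p(s) has a pole at the origin (type 1), so the static position error constant is infinite and e_ss = 1/(1+∞) = 0.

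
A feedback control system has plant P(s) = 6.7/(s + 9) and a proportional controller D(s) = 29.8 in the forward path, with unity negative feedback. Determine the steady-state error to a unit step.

0.0431

The loop is type 0. Static position error constant K_pos = D(0)·P(0) = 29.8·0.7444 = 22.18.
Steady-state error to a unit step: e_ss = 1/(1+K_pos) = 1/23.18 = 0.0431.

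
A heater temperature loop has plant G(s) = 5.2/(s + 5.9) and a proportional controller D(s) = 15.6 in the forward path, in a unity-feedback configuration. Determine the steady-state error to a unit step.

0.0678

The loop is type 0. Static position error constant K_pos = D(0)·G(0) = 15.6·0.8814 = 13.75.
Steady-state error to a unit step: e_ss = 1/(1+K_pos) = 1/14.75 = 0.0678.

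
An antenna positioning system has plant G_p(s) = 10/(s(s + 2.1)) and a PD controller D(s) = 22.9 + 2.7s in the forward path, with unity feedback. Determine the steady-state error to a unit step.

0

The open loop D(s)G_p(s) has a pole at the origin (type 1), so the static position error constant is infinite and e_ss = 1/(1+∞) = 0.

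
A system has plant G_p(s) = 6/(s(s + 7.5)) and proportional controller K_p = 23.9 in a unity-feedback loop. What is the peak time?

T_p = 0.276 s

The closed-loop denominator s² + 7.5s + 143.4 gives ω_n = √143.4 = 11.97 and ζ = 7.5/(2ω_n) = 0.3132.
Damped frequency ω_d = ω_n√(1−ζ²) = 11.37 rad/s, so peak time T_p = π/ω_d = 0.276 s.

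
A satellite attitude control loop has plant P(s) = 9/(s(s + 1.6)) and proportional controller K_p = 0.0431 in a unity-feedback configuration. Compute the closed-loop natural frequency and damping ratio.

ω_n = 0.623 rad/s, ζ = 1.28

1 + K_p·P(s) = 0 gives s² + 1.6s + 0.3879 = 0.
So ω_n² = 0.3879 ⇒ ω_n = 0.6228 rad/s, and ζ = 1.6/(2ω_n) = 1.28.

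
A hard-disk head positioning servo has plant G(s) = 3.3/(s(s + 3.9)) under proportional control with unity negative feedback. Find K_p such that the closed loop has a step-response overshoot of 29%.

K_p = 8.57

From %OS = 100·exp(−πζ/√(1−ζ²)) = 29%, ζ = −ln(0.29)/√(π²+ln²(0.29)) = 0.3666.
Characteristic equation s² + 3.9s + 3.3K_p = 0 gives ζ = 3.9/(2√(3.3K_p)).
Setting ζ = 0.3666: √(3.3K_p) = 3.9/(2·0.3666) = 5.319, so K_p = 28.29/3.3 = 8.57.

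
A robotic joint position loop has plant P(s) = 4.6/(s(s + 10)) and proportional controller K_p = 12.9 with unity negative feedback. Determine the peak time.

T_p = 0.536 s

Closed-loop characteristic equation: s² + 10s + 59.34 = 0, so ω_n = 7.703 rad/s and ζ = 10/(2·7.703) = 0.6491.
Damped frequency ω_d = ω_n√(1−ζ²) = 5.86 rad/s, so peak time T_p = π/ω_d = 0.536 s.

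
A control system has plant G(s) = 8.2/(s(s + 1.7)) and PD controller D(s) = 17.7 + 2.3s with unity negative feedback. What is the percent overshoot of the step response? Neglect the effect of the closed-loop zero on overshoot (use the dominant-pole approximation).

Forward path: (17.7 + 2.3s)·8.2/(s(s+1.7)). The closed-loop characteristic equation is s² + (1.7 + 8.2·2.3)s + 8.2·17.7 = 0.
That is s² + 20.56s + 145.1 = 0, so ω_n = 12.05 rad/s and ζ = 20.56/(2·12.05) = 0.8533.
%OS = 100·exp(−πζ/√(1−ζ²)) = 0.585%.

0.585%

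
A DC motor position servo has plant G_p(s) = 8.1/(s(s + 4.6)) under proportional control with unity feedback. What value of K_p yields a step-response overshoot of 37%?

From %OS = 100·exp(−πζ/√(1−ζ²)) = 37%, ζ = −ln(0.37)/√(π²+ln²(0.37)) = 0.3017.
Characteristic equation s² + 4.6s + 8.1K_p = 0 gives ζ = 4.6/(2√(8.1K_p)).
Setting ζ = 0.3017: √(8.1K_p) = 4.6/(2·0.3017) = 7.623, so K_p = 58.11/8.1 = 7.17.

K_p = 7.17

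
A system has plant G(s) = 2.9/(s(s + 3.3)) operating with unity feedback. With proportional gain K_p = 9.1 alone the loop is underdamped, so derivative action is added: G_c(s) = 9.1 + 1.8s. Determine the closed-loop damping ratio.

Forward path: (9.1 + 1.8s)·2.9/(s(s+3.3)). The closed-loop characteristic equation is s² + (3.3 + 2.9·1.8)s + 2.9·9.1 = 0.
That is s² + 8.52s + 26.39 = 0, so ω_n = 5.137 rad/s and ζ = 8.52/(2·5.137) = 0.8293.

ζ = 0.829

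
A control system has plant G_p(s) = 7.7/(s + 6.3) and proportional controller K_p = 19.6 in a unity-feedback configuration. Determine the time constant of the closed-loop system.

τ = 0.00636 s

Closed-loop transfer function: T(s) = K_p·G_p(s)/(1 + K_p·G_p(s)) = 150.9/(s + 6.3 + 150.9) = 150.9/(s + 157.2).
Time constant τ = 1/157.2 = 0.00636 s.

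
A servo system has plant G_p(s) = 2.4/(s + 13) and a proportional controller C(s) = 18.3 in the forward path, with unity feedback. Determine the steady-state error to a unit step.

The loop is type 0. Static position error constant K_pos = C(0)·G_p(0) = 18.3·0.1846 = 3.378.
Steady-state error to a unit step: e_ss = 1/(1+K_pos) = 1/4.378 = 0.228.

0.228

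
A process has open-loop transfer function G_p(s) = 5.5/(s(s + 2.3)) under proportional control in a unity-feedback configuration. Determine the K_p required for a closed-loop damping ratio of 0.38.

K_p = 1.67

Closed-loop characteristic equation: s² + 2.3s + K_p·5.5 = 0.
So ω_n = √(5.5K_p) and 2ζω_n = 2.3, giving ζ = 2.3/(2√(5.5K_p)).
Setting ζ = 0.38: √(5.5K_p) = 2.3/(2·0.38) = 3.026, so K_p = 9.159/5.5 = 1.67.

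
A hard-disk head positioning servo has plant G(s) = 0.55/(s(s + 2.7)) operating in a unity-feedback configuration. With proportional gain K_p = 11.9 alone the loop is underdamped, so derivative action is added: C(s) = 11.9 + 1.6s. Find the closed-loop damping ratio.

Forward path: (11.9 + 1.6s)·0.55/(s(s+2.7)). The closed-loop characteristic equation is s² + (2.7 + 0.55·1.6)s + 0.55·11.9 = 0.
That is s² + 3.58s + 6.545 = 0, so ω_n = 2.558 rad/s and ζ = 3.58/(2·2.558) = 0.6997.

ζ = 0.7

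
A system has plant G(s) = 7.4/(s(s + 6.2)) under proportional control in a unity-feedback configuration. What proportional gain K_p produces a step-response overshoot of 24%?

From %OS = 100·exp(−πζ/√(1−ζ²)) = 24%, ζ = −ln(0.24)/√(π²+ln²(0.24)) = 0.4136.
Characteristic equation s² + 6.2s + 7.4K_p = 0 gives ζ = 6.2/(2√(7.4K_p)).
Setting ζ = 0.4136: √(7.4K_p) = 6.2/(2·0.4136) = 7.495, so K_p = 56.18/7.4 = 7.59.

K_p = 7.59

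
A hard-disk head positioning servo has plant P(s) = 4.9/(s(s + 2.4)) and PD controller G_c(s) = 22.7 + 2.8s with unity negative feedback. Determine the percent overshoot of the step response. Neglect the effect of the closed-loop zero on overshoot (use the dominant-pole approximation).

2.42%

Forward path: (22.7 + 2.8s)·4.9/(s(s+2.4)). The closed-loop characteristic equation is s² + (2.4 + 4.9·2.8)s + 4.9·22.7 = 0.
That is s² + 16.12s + 111.2 = 0, so ω_n = 10.55 rad/s and ζ = 16.12/(2·10.55) = 0.7642.
%OS = 100·exp(−πζ/√(1−ζ²)) = 2.42%.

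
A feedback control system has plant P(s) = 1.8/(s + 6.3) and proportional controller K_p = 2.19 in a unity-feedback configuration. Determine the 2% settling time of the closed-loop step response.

Closed-loop transfer function: T(s) = K_p·P(s)/(1 + K_p·P(s)) = 3.942/(s + 6.3 + 3.942) = 3.942/(s + 10.24).
Time constant τ = 1/10.24 = 0.09764 s, so the 2% settling time is about 4τ = 0.391 s.

T_s ≈ 0.391 s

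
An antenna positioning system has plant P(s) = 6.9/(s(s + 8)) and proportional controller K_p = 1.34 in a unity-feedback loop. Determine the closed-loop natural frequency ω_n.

With unity feedback the closed-loop characteristic equation is s² + 8s + 1.34·6.9 = s² + 8s + 9.246 = 0.
So ω_n² = 9.246 ⇒ ω_n = 3.041 rad/s, and ζ = 8/(2ω_n) = 1.32.

ω_n = 3.04 rad/s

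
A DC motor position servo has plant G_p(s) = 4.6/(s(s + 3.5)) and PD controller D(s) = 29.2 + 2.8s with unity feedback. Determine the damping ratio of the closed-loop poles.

ζ = 0.707

Forward path: (29.2 + 2.8s)·4.6/(s(s+3.5)). The closed-loop characteristic equation is s² + (3.5 + 4.6·2.8)s + 4.6·29.2 = 0.
That is s² + 16.38s + 134.3 = 0, so ω_n = 11.59 rad/s and ζ = 16.38/(2·11.59) = 0.7067.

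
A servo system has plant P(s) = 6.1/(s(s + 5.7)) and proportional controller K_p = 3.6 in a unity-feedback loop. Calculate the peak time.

T_p = 0.845 s

From 1 + K_pP(s) = 0: s² + 5.7s + 21.96 = 0 ⇒ ω_n = 4.686, ζ = 0.6082.
Damped frequency ω_d = ω_n√(1−ζ²) = 3.72 rad/s, so peak time T_p = π/ω_d = 0.845 s.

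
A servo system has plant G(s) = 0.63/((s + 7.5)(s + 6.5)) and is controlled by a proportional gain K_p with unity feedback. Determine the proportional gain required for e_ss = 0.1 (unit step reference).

For a type-0 loop with proportional control, e_ss = 1/(1 + K_p·G(0)).
G(0) = 0.01292. Require 1/(1 + K_p·0.01292) = 0.1, so 1 + 0.01292·K_p = 10.
K_p = (10 − 1)/0.01292 = 696.

K_p = 696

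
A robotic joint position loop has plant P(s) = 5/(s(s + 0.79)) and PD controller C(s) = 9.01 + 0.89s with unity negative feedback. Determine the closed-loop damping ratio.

Forward path: (9.01 + 0.89s)·5/(s(s+0.79)). The closed-loop characteristic equation is s² + (0.79 + 5·0.89)s + 5·9.01 = 0.
That is s² + 5.24s + 45.05 = 0, so ω_n = 6.712 rad/s and ζ = 5.24/(2·6.712) = 0.3903.

ζ = 0.39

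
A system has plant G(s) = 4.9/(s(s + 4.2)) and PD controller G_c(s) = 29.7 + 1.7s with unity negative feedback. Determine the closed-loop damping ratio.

ζ = 0.519

Forward path: (29.7 + 1.7s)·4.9/(s(s+4.2)). The closed-loop characteristic equation is s² + (4.2 + 4.9·1.7)s + 4.9·29.7 = 0.
That is s² + 12.53s + 145.5 = 0, so ω_n = 12.06 rad/s and ζ = 12.53/(2·12.06) = 0.5193.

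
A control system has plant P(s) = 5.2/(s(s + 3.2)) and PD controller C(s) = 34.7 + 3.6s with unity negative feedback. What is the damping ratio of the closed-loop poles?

ζ = 0.816

Forward path: (34.7 + 3.6s)·5.2/(s(s+3.2)). The closed-loop characteristic equation is s² + (3.2 + 5.2·3.6)s + 5.2·34.7 = 0.
That is s² + 21.92s + 180.4 = 0, so ω_n = 13.43 rad/s and ζ = 21.92/(2·13.43) = 0.8159.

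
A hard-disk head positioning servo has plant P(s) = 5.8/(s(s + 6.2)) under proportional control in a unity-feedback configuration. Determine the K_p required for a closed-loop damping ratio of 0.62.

Closed-loop characteristic equation: s² + 6.2s + K_p·5.8 = 0.
So ω_n = √(5.8K_p) and 2ζω_n = 6.2, giving ζ = 6.2/(2√(5.8K_p)).
Setting ζ = 0.62: √(5.8K_p) = 6.2/(2·0.62) = 5, so K_p = 25/5.8 = 4.31.

K_p = 4.31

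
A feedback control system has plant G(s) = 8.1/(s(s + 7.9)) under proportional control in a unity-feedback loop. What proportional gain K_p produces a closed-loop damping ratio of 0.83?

K_p = 2.8

Closed-loop characteristic equation: s² + 7.9s + K_p·8.1 = 0.
So ω_n = √(8.1K_p) and 2ζω_n = 7.9, giving ζ = 7.9/(2√(8.1K_p)).
Setting ζ = 0.83: √(8.1K_p) = 7.9/(2·0.83) = 4.759, so K_p = 22.65/8.1 = 2.8.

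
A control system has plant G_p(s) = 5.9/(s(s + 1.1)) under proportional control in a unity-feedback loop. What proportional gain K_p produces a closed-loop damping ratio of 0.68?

K_p = 0.111

Closed-loop characteristic equation: s² + 1.1s + K_p·5.9 = 0.
So ω_n = √(5.9K_p) and 2ζω_n = 1.1, giving ζ = 1.1/(2√(5.9K_p)).
Setting ζ = 0.68: √(5.9K_p) = 1.1/(2·0.68) = 0.8088, so K_p = 0.6542/5.9 = 0.111.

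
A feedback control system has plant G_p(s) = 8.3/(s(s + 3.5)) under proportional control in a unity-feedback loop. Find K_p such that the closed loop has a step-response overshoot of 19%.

K_p = 1.69

From %OS = 100·exp(−πζ/√(1−ζ²)) = 19%, ζ = −ln(0.19)/√(π²+ln²(0.19)) = 0.4673.
Characteristic equation s² + 3.5s + 8.3K_p = 0 gives ζ = 3.5/(2√(8.3K_p)).
Setting ζ = 0.4673: √(8.3K_p) = 3.5/(2·0.4673) = 3.745, so K_p = 14.02/8.3 = 1.69.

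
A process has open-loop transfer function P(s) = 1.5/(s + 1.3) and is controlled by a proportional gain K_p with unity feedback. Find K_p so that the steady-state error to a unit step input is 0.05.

K_p = 16.5

The loop is type 0, so e_ss(step) = 1/(1 + K_pos) with K_pos = K_p·P(0).
P(0) = 1.154. Require 1/(1 + K_p·1.154) = 0.05, so 1 + 1.154·K_p = 20.
K_p = (20 − 1)/1.154 = 16.5.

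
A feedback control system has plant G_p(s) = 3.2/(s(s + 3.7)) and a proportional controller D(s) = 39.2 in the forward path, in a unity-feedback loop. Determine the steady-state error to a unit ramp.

0.0295

The loop has one pole at the origin (type 1). Velocity error constant K_v = lim_{s→0} s·D(s)G_p(s) = 39.2·3.2/3.7 = 33.9.
Steady-state error to a unit ramp: e_ss = 1/K_v = 0.0295.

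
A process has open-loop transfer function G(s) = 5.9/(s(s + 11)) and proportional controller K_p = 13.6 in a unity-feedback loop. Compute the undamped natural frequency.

With unity feedback the closed-loop characteristic equation is s² + 11s + 13.6·5.9 = s² + 11s + 80.24 = 0.
So ω_n² = 80.24 ⇒ ω_n = 8.958 rad/s, and ζ = 11/(2ω_n) = 0.614.

ω_n = 8.96 rad/s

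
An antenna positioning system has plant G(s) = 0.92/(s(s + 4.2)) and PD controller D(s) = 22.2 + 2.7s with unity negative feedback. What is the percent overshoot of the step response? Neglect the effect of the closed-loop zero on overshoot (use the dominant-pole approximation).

3.17%

Forward path: (22.2 + 2.7s)·0.92/(s(s+4.2)). The closed-loop characteristic equation is s² + (4.2 + 0.92·2.7)s + 0.92·22.2 = 0.
That is s² + 6.684s + 20.42 = 0, so ω_n = 4.519 rad/s and ζ = 6.684/(2·4.519) = 0.7395.
%OS = 100·exp(−πζ/√(1−ζ²)) = 3.17%.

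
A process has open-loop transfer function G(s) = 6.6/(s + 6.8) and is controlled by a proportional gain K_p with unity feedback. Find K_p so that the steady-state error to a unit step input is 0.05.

The loop is type 0, so e_ss(step) = 1/(1 + K_pos) with K_pos = K_p·G(0).
G(0) = 0.9706. Require 1/(1 + K_p·0.9706) = 0.05, so 1 + 0.9706·K_p = 20.
K_p = (20 − 1)/0.9706 = 19.6.

K_p = 19.6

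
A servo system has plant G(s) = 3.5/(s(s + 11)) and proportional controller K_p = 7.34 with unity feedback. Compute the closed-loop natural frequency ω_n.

With unity feedback the closed-loop characteristic equation is s² + 11s + 7.34·3.5 = s² + 11s + 25.69 = 0.
So ω_n² = 25.69 ⇒ ω_n = 5.069 rad/s, and ζ = 11/(2ω_n) = 1.09.

ω_n = 5.07 rad/s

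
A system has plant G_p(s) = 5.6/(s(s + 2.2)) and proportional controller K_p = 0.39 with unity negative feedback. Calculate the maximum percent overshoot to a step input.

From 1 + K_pG_p(s) = 0: s² + 2.2s + 2.184 = 0 ⇒ ω_n = 1.478, ζ = 0.7443.
%OS = 100·exp(−πζ/√(1−ζ²)) = 100·exp(−π·0.7443/√0.446) = 3.01%.

3.01%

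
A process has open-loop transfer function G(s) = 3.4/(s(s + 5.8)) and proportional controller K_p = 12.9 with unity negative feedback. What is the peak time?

Closed-loop characteristic equation: s² + 5.8s + 43.86 = 0, so ω_n = 6.623 rad/s and ζ = 5.8/(2·6.623) = 0.4379.
Damped frequency ω_d = ω_n√(1−ζ²) = 5.954 rad/s, so peak time T_p = π/ω_d = 0.528 s.

T_p = 0.528 s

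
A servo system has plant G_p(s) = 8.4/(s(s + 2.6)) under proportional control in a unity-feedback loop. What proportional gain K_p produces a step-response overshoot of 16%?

K_p = 0.792

From %OS = 100·exp(−πζ/√(1−ζ²)) = 16%, ζ = −ln(0.16)/√(π²+ln²(0.16)) = 0.5039.
Characteristic equation s² + 2.6s + 8.4K_p = 0 gives ζ = 2.6/(2√(8.4K_p)).
Setting ζ = 0.5039: √(8.4K_p) = 2.6/(2·0.5039) = 2.58, so K_p = 6.657/8.4 = 0.792.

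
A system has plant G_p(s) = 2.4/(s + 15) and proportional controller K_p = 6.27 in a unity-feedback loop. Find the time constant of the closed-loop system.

τ = 0.0333 s

Closed-loop transfer function: T(s) = K_p·G_p(s)/(1 + K_p·G_p(s)) = 15.05/(s + 15 + 15.05) = 15.05/(s + 30.05).
Time constant τ = 1/30.05 = 0.0333 s.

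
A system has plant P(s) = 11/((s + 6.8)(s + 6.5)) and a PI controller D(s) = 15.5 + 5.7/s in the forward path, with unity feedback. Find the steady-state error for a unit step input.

The open loop D(s)P(s) has a pole at the origin (type 1), so the static position error constant is infinite and e_ss = 1/(1+∞) = 0.

0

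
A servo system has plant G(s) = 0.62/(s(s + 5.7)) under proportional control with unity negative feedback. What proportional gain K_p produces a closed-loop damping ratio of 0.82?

Closed-loop characteristic equation: s² + 5.7s + K_p·0.62 = 0.
So ω_n = √(0.62K_p) and 2ζω_n = 5.7, giving ζ = 5.7/(2√(0.62K_p)).
Setting ζ = 0.82: √(0.62K_p) = 5.7/(2·0.82) = 3.476, so K_p = 12.08/0.62 = 19.5.

K_p = 19.5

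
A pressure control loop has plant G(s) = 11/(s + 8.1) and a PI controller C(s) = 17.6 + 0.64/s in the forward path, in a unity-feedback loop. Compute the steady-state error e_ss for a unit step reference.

The open loop C(s)G(s) has a pole at the origin (type 1), so the static position error constant is infinite and e_ss = 1/(1+∞) = 0.

0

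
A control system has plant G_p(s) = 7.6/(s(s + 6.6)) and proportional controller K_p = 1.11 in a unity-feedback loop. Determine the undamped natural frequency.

ω_n = 2.9 rad/s

With unity feedback the closed-loop characteristic equation is s² + 6.6s + 1.11·7.6 = s² + 6.6s + 8.436 = 0.
Matching s² + 2ζω_n s + ω_n²: ω_n = √8.436 = 2.904 rad/s and 2ζω_n = 6.6, so ζ = 6.6/(2·2.904) = 1.14.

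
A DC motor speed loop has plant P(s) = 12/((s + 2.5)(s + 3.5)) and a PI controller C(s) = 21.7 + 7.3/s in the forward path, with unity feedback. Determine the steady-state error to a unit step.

0

The open loop C(s)P(s) has a pole at the origin (type 1), so the static position error constant is infinite and e_ss = 1/(1+∞) = 0.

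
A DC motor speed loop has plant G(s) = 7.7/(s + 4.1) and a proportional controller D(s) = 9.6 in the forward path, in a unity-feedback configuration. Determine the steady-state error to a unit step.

The loop is type 0. Static position error constant K_pos = D(0)·G(0) = 9.6·1.878 = 18.03.
Steady-state error to a unit step: e_ss = 1/(1+K_pos) = 1/19.03 = 0.0526.

0.0526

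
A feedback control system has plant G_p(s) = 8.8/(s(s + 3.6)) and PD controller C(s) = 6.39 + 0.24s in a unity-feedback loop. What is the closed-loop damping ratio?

Forward path: (6.39 + 0.24s)·8.8/(s(s+3.6)). The closed-loop characteristic equation is s² + (3.6 + 8.8·0.24)s + 8.8·6.39 = 0.
That is s² + 5.712s + 56.23 = 0, so ω_n = 7.499 rad/s and ζ = 5.712/(2·7.499) = 0.3809.

ζ = 0.381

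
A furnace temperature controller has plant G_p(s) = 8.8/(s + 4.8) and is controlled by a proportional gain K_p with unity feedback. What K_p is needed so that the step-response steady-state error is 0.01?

K_p = 54

Steady-state error for a unit step on this type-0 loop is 1/(1 + K_p·G_p(0)).
G_p(0) = 1.833. Require 1/(1 + K_p·1.833) = 0.01, so 1 + 1.833·K_p = 100.
K_p = (100 − 1)/1.833 = 54.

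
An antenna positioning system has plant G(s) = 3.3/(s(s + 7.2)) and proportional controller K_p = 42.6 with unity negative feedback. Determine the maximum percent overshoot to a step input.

36.7%

Closed-loop characteristic equation: s² + 7.2s + 140.6 = 0, so ω_n = 11.86 rad/s and ζ = 7.2/(2·11.86) = 0.3036.
%OS = 100·exp(−πζ/√(1−ζ²)) = 100·exp(−π·0.3036/√0.9078) = 36.7%.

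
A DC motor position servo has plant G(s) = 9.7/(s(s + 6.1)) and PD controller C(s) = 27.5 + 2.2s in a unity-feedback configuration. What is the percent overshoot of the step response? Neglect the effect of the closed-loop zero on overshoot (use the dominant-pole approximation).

Forward path: (27.5 + 2.2s)·9.7/(s(s+6.1)). The closed-loop characteristic equation is s² + (6.1 + 9.7·2.2)s + 9.7·27.5 = 0.
That is s² + 27.44s + 266.8 = 0, so ω_n = 16.33 rad/s and ζ = 27.44/(2·16.33) = 0.84.
%OS = 100·exp(−πζ/√(1−ζ²)) = 0.772%.

0.772%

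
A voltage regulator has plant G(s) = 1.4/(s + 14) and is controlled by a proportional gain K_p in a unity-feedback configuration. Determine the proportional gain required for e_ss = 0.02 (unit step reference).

For a type-0 loop with proportional control, e_ss = 1/(1 + K_p·G(0)).
G(0) = 0.1. Require 1/(1 + K_p·0.1) = 0.02, so 1 + 0.1·K_p = 50.
K_p = (50 − 1)/0.1 = 490.

K_p = 490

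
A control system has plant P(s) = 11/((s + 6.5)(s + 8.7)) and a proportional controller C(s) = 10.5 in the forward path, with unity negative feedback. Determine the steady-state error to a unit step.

0.329

The loop is type 0. Static position error constant K_pos = C(0)·P(0) = 10.5·0.1945 = 2.042.
Steady-state error to a unit step: e_ss = 1/(1+K_pos) = 1/3.042 = 0.329.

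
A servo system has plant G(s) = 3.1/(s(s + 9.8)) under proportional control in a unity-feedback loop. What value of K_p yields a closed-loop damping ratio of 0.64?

Closed-loop characteristic equation: s² + 9.8s + K_p·3.1 = 0.
So ω_n = √(3.1K_p) and 2ζω_n = 9.8, giving ζ = 9.8/(2√(3.1K_p)).
Setting ζ = 0.64: √(3.1K_p) = 9.8/(2·0.64) = 7.656, so K_p = 58.62/3.1 = 18.9.

K_p = 18.9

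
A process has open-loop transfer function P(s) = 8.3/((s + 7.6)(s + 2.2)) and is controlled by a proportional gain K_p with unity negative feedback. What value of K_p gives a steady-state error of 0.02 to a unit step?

K_p = 98.7

The loop is type 0, so e_ss(step) = 1/(1 + K_pos) with K_pos = K_p·P(0).
P(0) = 0.4964. Require 1/(1 + K_p·0.4964) = 0.02, so 1 + 0.4964·K_p = 50.
K_p = (50 − 1)/0.4964 = 98.7.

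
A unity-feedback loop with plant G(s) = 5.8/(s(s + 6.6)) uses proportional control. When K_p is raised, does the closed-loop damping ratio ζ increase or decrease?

decrease

ζ = 6.6/(2√(5.8K_p)); increasing K_p raises the denominator, so ζ falls.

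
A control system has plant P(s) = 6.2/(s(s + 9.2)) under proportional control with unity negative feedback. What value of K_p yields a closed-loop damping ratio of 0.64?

K_p = 8.33

Closed-loop characteristic equation: s² + 9.2s + K_p·6.2 = 0.
So ω_n = √(6.2K_p) and 2ζω_n = 9.2, giving ζ = 9.2/(2√(6.2K_p)).
Setting ζ = 0.64: √(6.2K_p) = 9.2/(2·0.64) = 7.187, so K_p = 51.66/6.2 = 8.33.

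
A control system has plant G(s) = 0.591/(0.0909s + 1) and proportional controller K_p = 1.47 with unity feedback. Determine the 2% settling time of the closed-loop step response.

T_s ≈ 0.195 s

Closed loop: T(s) = K_p·G/(1+K_p·G) = 0.8688/(0.0909s + 1 + 0.8688), with pole at s = −(1 + 0.8688)/0.0909 = −20.56.
τ = 1/20.56 = 0.04864 s, so 2% settling time ≈ 4τ = 0.195 s.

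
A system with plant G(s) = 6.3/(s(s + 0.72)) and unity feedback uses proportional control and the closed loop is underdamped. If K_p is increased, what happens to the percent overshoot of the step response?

increase

ζ = 0.72/(2√(6.3K_p)) decreases as K_p grows; lower damping means more overshoot.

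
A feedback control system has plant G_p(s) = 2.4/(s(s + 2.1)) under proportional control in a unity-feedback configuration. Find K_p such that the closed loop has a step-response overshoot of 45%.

K_p = 7.57

From %OS = 100·exp(−πζ/√(1−ζ²)) = 45%, ζ = −ln(0.45)/√(π²+ln²(0.45)) = 0.2463.
Characteristic equation s² + 2.1s + 2.4K_p = 0 gives ζ = 2.1/(2√(2.4K_p)).
Setting ζ = 0.2463: √(2.4K_p) = 2.1/(2·0.2463) = 4.262, so K_p = 18.17/2.4 = 7.57.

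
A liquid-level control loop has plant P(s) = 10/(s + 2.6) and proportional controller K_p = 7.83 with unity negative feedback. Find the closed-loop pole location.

Closed-loop transfer function: T(s) = K_p·P(s)/(1 + K_p·P(s)) = 78.3/(s + 2.6 + 78.3) = 78.3/(s + 80.9).
The closed-loop pole is at s = −80.9.

s = -80.9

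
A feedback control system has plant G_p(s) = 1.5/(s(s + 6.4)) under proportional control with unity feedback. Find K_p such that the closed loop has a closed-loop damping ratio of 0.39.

K_p = 44.9

Closed-loop characteristic equation: s² + 6.4s + K_p·1.5 = 0.
So ω_n = √(1.5K_p) and 2ζω_n = 6.4, giving ζ = 6.4/(2√(1.5K_p)).
Setting ζ = 0.39: √(1.5K_p) = 6.4/(2·0.39) = 8.205, so K_p = 67.32/1.5 = 44.9.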